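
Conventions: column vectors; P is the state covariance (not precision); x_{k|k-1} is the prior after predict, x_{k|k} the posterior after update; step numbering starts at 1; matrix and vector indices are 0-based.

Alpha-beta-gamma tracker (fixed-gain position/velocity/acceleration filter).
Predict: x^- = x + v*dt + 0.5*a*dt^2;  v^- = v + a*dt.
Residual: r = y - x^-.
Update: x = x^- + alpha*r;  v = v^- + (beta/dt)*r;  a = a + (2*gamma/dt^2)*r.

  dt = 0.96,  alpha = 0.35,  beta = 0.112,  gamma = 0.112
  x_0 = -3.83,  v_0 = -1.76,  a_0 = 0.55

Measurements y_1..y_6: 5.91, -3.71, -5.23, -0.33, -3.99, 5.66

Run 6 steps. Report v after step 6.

step 1: x_pred=-5.2662  r=11.1762  x^+=-1.3545  v^+=0.0719  a^+=3.2664
step 2: x_pred=0.2197  r=-3.9297  x^+=-1.1557  v^+=2.7492  a^+=2.3113
step 3: x_pred=2.5486  r=-7.7786  x^+=-0.1739  v^+=4.0605  a^+=0.4207
step 4: x_pred=3.9180  r=-4.2480  x^+=2.4312  v^+=3.9688  a^+=-0.6118
step 5: x_pred=5.9593  r=-9.9493  x^+=2.4771  v^+=2.2207  a^+=-3.0301
step 6: x_pred=3.2126  r=2.4474  x^+=4.0692  v^+=-0.4027  a^+=-2.4352

v_post = -0.4027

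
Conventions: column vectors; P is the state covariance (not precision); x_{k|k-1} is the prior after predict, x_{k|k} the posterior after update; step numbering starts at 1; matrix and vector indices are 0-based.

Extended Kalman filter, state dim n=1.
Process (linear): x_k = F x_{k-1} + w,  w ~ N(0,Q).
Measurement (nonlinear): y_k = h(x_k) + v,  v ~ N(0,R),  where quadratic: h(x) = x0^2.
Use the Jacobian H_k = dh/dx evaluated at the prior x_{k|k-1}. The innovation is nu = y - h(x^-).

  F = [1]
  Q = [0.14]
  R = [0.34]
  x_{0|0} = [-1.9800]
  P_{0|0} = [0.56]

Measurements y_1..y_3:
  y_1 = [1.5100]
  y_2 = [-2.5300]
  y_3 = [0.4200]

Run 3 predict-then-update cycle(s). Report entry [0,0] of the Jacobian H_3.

step 1: x^-=[-1.9800]  P^-=[0.7000]  H_jac=[-3.9600]  S=[11.3171]  K=[-0.2449]  nu=[-2.4104]  x^+=[-1.3896]  P^+=[0.0210]
step 2: x^-=[-1.3896]  P^-=[0.1610]  H_jac=[-2.7792]  S=[1.5838]  K=[-0.2826]  nu=[-4.4610]  x^+=[-0.1290]  P^+=[0.0346]
step 3: x^-=[-0.1290]  P^-=[0.1746]  H_jac=[-0.2581]  S=[0.3516]  K=[-0.1281]  nu=[0.4033]  x^+=[-0.1807]  P^+=[0.1688]

H_jac[0,0] = -0.2581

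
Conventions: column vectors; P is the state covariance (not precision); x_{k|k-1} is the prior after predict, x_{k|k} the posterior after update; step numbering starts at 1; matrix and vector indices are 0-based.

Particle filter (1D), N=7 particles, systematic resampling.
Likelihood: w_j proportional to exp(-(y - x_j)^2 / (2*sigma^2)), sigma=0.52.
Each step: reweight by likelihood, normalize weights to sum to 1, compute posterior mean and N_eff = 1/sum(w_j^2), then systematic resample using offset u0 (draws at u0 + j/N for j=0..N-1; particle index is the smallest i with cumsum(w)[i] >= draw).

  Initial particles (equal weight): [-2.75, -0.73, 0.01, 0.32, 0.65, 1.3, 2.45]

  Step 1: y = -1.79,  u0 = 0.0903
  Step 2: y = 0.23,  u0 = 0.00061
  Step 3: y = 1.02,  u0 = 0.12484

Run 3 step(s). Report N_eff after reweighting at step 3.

step 1: w=[0.5870, 0.4040, 0.0081, 0.0009, 0.0001, 0.0000, 0.0000]  mean=-1.9088  Neff=1.9690  idx=[0, 0, 0, 0, 1, 1, 1]
step 2: w=[0.0000, 0.0000, 0.0000, 0.0000, 0.3333, 0.3333, 0.3333]  mean=-0.7300  Neff=3.0000  idx=[4, 4, 4, 5, 5, 6, 6]
step 3: w=[0.1429, 0.1429, 0.1429, 0.1429, 0.1429, 0.1429, 0.1429]  mean=-0.7300  Neff=7.0000  idx=[0, 1, 2, 3, 4, 5, 6]

N_eff = 7.0000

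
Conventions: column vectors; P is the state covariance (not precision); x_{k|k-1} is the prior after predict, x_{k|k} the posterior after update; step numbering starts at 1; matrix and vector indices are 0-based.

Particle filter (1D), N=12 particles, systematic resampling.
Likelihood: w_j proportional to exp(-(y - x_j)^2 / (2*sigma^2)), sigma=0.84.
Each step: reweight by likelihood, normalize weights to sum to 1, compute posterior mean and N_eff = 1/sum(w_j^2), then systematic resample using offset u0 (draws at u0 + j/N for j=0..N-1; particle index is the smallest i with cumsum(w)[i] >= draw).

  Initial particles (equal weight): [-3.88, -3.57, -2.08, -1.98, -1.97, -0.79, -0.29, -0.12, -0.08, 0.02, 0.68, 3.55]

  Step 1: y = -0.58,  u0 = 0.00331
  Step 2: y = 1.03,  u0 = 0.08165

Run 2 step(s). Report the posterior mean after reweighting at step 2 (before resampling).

step 1: w=[0.0001, 0.0003, 0.0375, 0.0460, 0.0469, 0.1789, 0.1739, 0.1589, 0.1546, 0.1430, 0.0599, 0.0000]  mean=-0.4426  Neff=7.0851  idx=[2, 4, 5, 5, 6, 6, 7, 7, 8, 8, 9, 9]
step 2: w=[0.0003, 0.0005, 0.0284, 0.0284, 0.0864, 0.0864, 0.1164, 0.1164, 0.1241, 0.1241, 0.1442, 0.1442]  mean=-0.1387  Neff=8.6160  idx=[4, 5, 6, 6, 7, 8, 8, 9, 10, 10, 11, 11]

post_mean = -0.1387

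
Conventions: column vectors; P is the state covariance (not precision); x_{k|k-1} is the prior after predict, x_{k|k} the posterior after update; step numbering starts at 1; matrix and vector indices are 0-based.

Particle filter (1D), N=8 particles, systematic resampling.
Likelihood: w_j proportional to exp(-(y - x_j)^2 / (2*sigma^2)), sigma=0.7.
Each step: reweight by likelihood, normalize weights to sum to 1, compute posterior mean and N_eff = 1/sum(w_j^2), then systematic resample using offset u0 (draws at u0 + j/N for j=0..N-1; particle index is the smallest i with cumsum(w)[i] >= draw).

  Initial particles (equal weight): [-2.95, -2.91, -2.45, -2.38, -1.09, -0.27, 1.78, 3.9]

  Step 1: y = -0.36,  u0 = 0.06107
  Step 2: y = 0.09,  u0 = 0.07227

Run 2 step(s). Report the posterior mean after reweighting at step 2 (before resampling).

post_mean = -0.3864

step 1: w=[0.0007, 0.0008, 0.0072, 0.0097, 0.3603, 0.6156, 0.0058, 0.0000]  mean=-0.5936  Neff=1.9650  idx=[4, 4, 4, 5, 5, 5, 5, 5]
step 2: w=[0.0473, 0.0473, 0.0473, 0.1716, 0.1716, 0.1716, 0.1716, 0.1716]  mean=-0.3864  Neff=6.4946  idx=[1, 3, 4, 4, 5, 6, 6, 7]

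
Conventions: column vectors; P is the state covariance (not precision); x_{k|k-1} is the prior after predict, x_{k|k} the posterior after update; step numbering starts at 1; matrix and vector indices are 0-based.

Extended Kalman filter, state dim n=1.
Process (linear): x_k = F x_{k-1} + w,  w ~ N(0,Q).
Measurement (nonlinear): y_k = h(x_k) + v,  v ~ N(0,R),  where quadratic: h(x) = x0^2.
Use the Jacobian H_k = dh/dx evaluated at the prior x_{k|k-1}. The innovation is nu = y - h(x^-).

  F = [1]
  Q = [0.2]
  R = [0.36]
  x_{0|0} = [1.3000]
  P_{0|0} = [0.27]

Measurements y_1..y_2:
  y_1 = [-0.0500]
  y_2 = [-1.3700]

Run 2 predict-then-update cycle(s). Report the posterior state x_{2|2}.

x_post = [-0.0637]

step 1: x^-=[1.3000]  P^-=[0.4700]  H_jac=[2.6000]  S=[3.5372]  K=[0.3455]  nu=[-1.7400]  x^+=[0.6989]  P^+=[0.0478]
step 2: x^-=[0.6989]  P^-=[0.2478]  H_jac=[1.3978]  S=[0.8442]  K=[0.4103]  nu=[-1.8584]  x^+=[-0.0637]  P^+=[0.1057]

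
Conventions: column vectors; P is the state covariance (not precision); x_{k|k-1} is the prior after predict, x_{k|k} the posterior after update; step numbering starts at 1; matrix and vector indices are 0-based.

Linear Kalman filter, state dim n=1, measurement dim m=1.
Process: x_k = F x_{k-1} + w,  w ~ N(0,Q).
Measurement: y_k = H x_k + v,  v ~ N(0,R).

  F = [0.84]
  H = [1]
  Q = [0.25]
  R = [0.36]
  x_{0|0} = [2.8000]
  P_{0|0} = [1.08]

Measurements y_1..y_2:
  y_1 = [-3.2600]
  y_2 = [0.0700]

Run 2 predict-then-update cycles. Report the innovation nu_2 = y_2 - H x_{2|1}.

step 1: x^-=[2.3520]  P^-=[1.0120]  S=[1.3720]  K=[0.7376]  nu=[-5.6120]  x^+=[-1.7875]  P^+=[0.2655]
step 2: x^-=[-1.5015]  P^-=[0.4374]  S=[0.7974]  K=[0.5485]  nu=[1.5715]  x^+=[-0.6395]  P^+=[0.1975]

innov = [1.5715]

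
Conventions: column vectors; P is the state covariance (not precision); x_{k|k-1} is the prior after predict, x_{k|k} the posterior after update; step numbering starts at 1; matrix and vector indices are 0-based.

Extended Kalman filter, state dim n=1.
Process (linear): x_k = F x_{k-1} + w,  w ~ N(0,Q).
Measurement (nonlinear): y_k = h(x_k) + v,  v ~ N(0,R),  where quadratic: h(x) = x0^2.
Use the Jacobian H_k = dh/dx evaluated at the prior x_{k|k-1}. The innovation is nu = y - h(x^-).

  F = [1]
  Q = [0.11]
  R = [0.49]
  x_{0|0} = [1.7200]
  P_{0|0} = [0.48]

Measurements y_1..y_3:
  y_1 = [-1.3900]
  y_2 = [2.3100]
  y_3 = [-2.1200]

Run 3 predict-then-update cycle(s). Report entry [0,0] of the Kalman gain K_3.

step 1: x^-=[1.7200]  P^-=[0.5900]  H_jac=[3.4400]  S=[7.4718]  K=[0.2716]  nu=[-4.3484]  x^+=[0.5388]  P^+=[0.0387]
step 2: x^-=[0.5388]  P^-=[0.1487]  H_jac=[1.0777]  S=[0.6627]  K=[0.2418]  nu=[2.0197]  x^+=[1.0272]  P^+=[0.1099]
step 3: x^-=[1.0272]  P^-=[0.2199]  H_jac=[2.0544]  S=[1.4183]  K=[0.3186]  nu=[-3.1751]  x^+=[0.0156]  P^+=[0.0760]

K[0,0] = 0.3186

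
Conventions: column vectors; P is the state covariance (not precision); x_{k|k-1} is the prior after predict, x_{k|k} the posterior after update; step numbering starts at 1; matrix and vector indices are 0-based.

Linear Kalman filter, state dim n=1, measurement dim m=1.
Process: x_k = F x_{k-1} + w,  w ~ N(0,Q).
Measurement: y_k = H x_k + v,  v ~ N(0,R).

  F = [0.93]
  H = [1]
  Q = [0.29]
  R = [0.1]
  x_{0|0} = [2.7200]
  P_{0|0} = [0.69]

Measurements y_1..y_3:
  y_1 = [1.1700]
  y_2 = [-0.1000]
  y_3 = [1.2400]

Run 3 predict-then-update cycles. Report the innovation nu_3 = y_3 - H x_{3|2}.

step 1: x^-=[2.5296]  P^-=[0.8868]  S=[0.9868]  K=[0.8987]  nu=[-1.3596]  x^+=[1.3078]  P^+=[0.0899]
step 2: x^-=[1.2162]  P^-=[0.3677]  S=[0.4677]  K=[0.7862]  nu=[-1.3162]  x^+=[0.1814]  P^+=[0.0786]
step 3: x^-=[0.1687]  P^-=[0.3580]  S=[0.4580]  K=[0.7817]  nu=[1.0713]  x^+=[1.0061]  P^+=[0.0782]

innov = [1.0713]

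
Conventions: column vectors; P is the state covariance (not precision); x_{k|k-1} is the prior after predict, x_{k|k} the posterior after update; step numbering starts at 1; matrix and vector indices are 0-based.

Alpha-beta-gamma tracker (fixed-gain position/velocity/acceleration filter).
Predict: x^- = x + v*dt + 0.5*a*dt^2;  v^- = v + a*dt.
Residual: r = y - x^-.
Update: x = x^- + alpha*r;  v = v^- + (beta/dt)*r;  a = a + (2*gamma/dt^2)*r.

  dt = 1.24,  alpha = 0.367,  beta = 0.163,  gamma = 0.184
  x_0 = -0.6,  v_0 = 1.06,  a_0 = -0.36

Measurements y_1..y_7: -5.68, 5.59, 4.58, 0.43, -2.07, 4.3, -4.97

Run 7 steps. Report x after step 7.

x_post = 2.8423

step 1: x_pred=0.4376  r=-6.1176  x^+=-1.8075  v^+=-0.1906  a^+=-1.8242
step 2: x_pred=-3.4463  r=9.0363  x^+=-0.1300  v^+=-1.2647  a^+=0.3385
step 3: x_pred=-1.4379  r=6.0179  x^+=0.7707  v^+=-0.0539  a^+=1.7788
step 4: x_pred=2.0714  r=-1.6414  x^+=1.4690  v^+=1.9361  a^+=1.3860
step 5: x_pred=4.9353  r=-7.0053  x^+=2.3644  v^+=2.7338  a^+=-0.2906
step 6: x_pred=5.5309  r=-1.2309  x^+=5.0792  v^+=2.2116  a^+=-0.5852
step 7: x_pred=7.3717  r=-12.3417  x^+=2.8423  v^+=-0.1364  a^+=-3.5390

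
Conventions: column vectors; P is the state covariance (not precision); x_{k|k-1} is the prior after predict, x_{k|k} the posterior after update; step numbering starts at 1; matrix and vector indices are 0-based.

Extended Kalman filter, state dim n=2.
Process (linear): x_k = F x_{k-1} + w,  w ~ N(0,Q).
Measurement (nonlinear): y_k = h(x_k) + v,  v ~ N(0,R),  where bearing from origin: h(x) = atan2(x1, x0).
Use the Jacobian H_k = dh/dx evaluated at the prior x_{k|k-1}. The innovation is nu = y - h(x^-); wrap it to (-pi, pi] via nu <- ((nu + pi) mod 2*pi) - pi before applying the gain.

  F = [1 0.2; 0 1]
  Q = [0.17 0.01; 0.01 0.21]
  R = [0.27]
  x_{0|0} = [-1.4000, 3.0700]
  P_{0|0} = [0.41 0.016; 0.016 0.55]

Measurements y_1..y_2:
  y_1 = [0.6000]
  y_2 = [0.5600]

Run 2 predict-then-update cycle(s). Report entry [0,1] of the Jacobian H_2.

step 1: x^-=[-0.7860, 3.0700]  P^-=[0.6084 0.1360; 0.1360 0.7600]  H_jac=[-0.3057 -0.0783]  S=[0.3380]  K=[-0.5817; -0.2990]  nu=[-1.2214]  x^+=[-0.0755, 3.4352]  P^+=[0.4940 0.0772; 0.0772 0.7298]
step 2: x^-=[0.6116, 3.4352]  P^-=[0.7241 0.2332; 0.2332 0.9398]  H_jac=[-0.2822 0.0502]  S=[0.3234]  K=[-0.5955; -0.0575]  nu=[-0.8346]  x^+=[1.1086, 3.4831]  P^+=[0.6094 0.2221; 0.2221 0.9387]

H_jac[0,1] = 0.0502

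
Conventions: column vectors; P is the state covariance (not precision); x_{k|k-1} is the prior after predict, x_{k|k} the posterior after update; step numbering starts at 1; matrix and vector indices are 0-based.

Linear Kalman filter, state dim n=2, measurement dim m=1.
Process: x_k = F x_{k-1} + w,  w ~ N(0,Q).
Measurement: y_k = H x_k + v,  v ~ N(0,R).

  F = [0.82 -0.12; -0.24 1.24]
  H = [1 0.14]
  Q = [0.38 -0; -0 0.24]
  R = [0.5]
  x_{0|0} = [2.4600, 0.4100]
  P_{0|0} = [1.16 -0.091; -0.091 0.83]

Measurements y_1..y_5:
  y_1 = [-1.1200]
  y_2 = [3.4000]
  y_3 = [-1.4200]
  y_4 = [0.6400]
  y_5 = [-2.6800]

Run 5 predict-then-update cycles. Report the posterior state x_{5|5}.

step 1: x^-=[1.9680, -0.0820]  P^-=[1.1898 -0.4469; -0.4469 1.6372]  S=[1.5968]  K=[0.7060; -0.1364]  nu=[-3.0765]  x^+=[-0.2039, 0.3375]  P^+=[0.3940 -0.2932; -0.2932 1.6075]
step 2: x^-=[-0.2077, 0.4674]  P^-=[0.7258 -0.6233; -0.6233 2.9089]  S=[1.1083]  K=[0.5761; -0.1950]  nu=[3.5423]  x^+=[1.8332, -0.2232]  P^+=[0.3579 -0.4988; -0.4988 2.8668]
step 3: x^-=[1.5300, -0.7168]  P^-=[0.7601 -1.0186; -1.0186 4.9655]  S=[1.0722]  K=[0.5759; -0.3016]  nu=[-2.8496]  x^+=[-0.1112, 0.1428]  P^+=[0.4045 -0.8323; -0.8323 4.8679]
step 4: x^-=[-0.1083, 0.2038]  P^-=[0.8859 -1.6742; -1.6742 8.2436]  S=[1.0787]  K=[0.6040; -0.4822]  nu=[0.7198]  x^+=[0.3264, -0.1433]  P^+=[0.4924 -1.3601; -1.3601 7.9928]
step 5: x^-=[0.2849, -0.2560]  P^-=[1.0939 -2.7083; -2.7083 13.3676]  S=[1.0975]  K=[0.6512; -0.7625]  nu=[-2.9290]  x^+=[-1.6225, 1.9774]  P^+=[0.6285 -2.1634; -2.1634 12.7295]

x_post = [-1.6225, 1.9774]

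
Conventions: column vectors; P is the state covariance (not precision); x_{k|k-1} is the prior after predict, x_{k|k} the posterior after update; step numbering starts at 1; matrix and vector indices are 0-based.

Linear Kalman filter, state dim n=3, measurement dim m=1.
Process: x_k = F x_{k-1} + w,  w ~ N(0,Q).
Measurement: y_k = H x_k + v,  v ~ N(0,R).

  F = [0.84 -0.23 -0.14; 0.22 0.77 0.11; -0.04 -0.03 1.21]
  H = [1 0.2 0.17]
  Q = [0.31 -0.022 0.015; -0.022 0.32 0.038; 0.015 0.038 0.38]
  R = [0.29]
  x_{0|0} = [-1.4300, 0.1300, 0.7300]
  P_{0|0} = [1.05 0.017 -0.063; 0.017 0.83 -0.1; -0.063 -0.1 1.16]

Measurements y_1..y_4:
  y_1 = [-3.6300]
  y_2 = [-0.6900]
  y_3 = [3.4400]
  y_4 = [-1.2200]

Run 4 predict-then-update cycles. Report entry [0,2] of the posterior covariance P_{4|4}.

step 1: x^-=[-1.3333, -0.1342, 0.9366]  P^-=[1.1193 0.0267 -0.2483; 0.0267 0.8627 0.0540; -0.2483 0.0540 2.0942]  S=[1.4343]  K=[0.7547; 0.1453; 0.0826]  nu=[-2.4291]  x^+=[-3.1665, -0.4873, 0.7359]  P^+=[0.3024 -0.1306 -0.3377; -0.1306 0.8324 0.0368; -0.3377 0.0368 2.0844]
step 2: x^-=[-2.6508, -0.9909, 1.0317]  P^-=[0.7405 -0.2492 -0.6957; -0.2492 0.7990 0.2442; -0.6957 0.2442 3.4627]  S=[0.8430]  K=[0.6791; -0.0568; -0.0690]  nu=[1.9836]  x^+=[-1.3038, -1.1036, 0.8948]  P^+=[0.3518 -0.2167 -0.6562; -0.2167 0.7963 0.2409; -0.6562 0.2409 3.4587]
step 3: x^-=[-0.9667, -1.0382, 1.1680]  P^-=[0.9217 -0.3529 -1.3104; -0.3529 0.7867 0.5368; -1.3104 0.5368 5.4906]  S=[0.8517]  K=[0.7378; -0.1225; -0.3166]  nu=[4.4157]  x^+=[2.2913, -1.5792, -0.2299]  P^+=[0.4581 -0.2759 -1.1115; -0.2759 0.7739 0.5038; -1.1115 0.5038 5.4053]
step 4: x^-=[2.3201, -0.7372, -0.3225]  P^-=[1.1806 -0.4577 -2.1803; -0.4577 0.8045 0.9226; -2.1803 0.9226 8.3657]  S=[0.8829]  K=[0.8137; -0.1585; -0.6497]  nu=[-3.3379]  x^+=[-0.3958, -0.2082, 1.8460]  P^+=[0.5960 -0.3438 -1.7135; -0.3438 0.7823 0.8316; -1.7135 0.8316 7.9930]

P_post[0,2] = -1.7135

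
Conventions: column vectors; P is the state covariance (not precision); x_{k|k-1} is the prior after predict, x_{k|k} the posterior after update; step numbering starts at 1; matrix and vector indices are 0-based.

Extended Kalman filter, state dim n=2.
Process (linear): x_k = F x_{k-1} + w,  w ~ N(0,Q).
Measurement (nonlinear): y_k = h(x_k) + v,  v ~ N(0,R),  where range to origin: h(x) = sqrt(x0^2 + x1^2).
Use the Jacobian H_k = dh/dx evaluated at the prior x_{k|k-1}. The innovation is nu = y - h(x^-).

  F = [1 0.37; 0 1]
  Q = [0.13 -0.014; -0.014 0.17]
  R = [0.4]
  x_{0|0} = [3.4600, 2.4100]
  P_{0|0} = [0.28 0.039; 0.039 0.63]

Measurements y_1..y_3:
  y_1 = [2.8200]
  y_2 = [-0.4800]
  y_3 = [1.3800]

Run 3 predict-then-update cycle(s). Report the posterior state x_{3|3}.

x_post = [1.4590, -0.3375]

step 1: x^-=[4.3517, 2.4100]  P^-=[0.5251 0.2581; 0.2581 0.8000]  H_jac=[0.8748 0.4845]  S=[1.2084]  K=[0.4836; 0.5076]  nu=[-2.1545]  x^+=[3.3098, 1.3164]  P^+=[0.2425 -0.0385; -0.0385 0.4887]
step 2: x^-=[3.7968, 1.3164]  P^-=[0.4109 0.1283; 0.1283 0.6587]  H_jac=[0.9448 0.3276]  S=[0.9169]  K=[0.4692; 0.3675]  nu=[-4.4986]  x^+=[1.6860, -0.3369]  P^+=[0.2090 -0.0298; -0.0298 0.5348]
step 3: x^-=[1.5614, -0.3369]  P^-=[0.3901 0.1540; 0.1540 0.7048]  H_jac=[0.9775 -0.2109]  S=[0.7406]  K=[0.4710; 0.0026]  nu=[-0.2173]  x^+=[1.4590, -0.3375]  P^+=[0.2258 0.1531; 0.1531 0.7048]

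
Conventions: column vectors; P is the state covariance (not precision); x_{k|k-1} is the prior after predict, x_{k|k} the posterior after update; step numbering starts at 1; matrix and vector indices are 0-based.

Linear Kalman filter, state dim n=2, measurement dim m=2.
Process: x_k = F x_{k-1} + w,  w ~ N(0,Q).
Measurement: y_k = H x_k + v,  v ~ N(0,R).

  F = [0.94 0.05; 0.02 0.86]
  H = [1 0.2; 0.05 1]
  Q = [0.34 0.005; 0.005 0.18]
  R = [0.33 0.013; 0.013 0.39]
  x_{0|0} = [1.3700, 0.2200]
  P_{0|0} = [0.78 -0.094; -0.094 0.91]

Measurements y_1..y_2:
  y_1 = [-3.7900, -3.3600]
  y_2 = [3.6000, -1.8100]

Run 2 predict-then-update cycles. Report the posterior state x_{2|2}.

x_post = [1.6846, -1.7833]

step 1: x^-=[1.2988, 0.2166]  P^-=[1.0226 -0.0173; -0.0173 0.8501]  S=[1.3797 0.2167; 0.2167 1.2409]  K=[0.7551 -0.1046; 0.0033 0.6838]  nu=[-5.1321, -3.6415]  x^+=[-2.1957, -2.2904]  P^+=[0.2566 -0.0438; -0.0438 0.2689]
step 2: x^-=[-2.1784, -2.0136]  P^-=[0.5633 -0.0141; -0.0141 0.3775]  S=[0.9027 0.1025; 0.1025 0.7675]  K=[0.6283 -0.0655; 0.0125 0.4893]  nu=[6.1812, 0.3126]  x^+=[1.6846, -1.7833]  P^+=[0.2121 -0.0280; -0.0280 0.1924]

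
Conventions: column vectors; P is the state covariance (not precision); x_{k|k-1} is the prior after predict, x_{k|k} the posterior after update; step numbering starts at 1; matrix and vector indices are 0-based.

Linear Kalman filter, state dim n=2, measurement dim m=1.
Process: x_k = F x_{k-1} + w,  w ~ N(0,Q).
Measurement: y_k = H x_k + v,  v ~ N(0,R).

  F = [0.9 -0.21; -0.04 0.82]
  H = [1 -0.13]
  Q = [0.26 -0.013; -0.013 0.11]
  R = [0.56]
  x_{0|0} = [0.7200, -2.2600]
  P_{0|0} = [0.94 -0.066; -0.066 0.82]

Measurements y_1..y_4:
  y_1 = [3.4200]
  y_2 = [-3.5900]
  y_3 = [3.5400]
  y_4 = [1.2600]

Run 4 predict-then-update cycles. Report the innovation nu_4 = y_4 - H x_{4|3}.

step 1: x^-=[1.1226, -1.8820]  P^-=[1.0825 -0.2373; -0.2373 0.6672]  S=[1.7155]  K=[0.6490; -0.1889]  nu=[2.0527]  x^+=[2.4548, -2.2697]  P^+=[0.3599 -0.0270; -0.0270 0.6060]
step 2: x^-=[2.6860, -1.9594]  P^-=[0.5885 -0.1505; -0.1505 0.5198]  S=[1.1964]  K=[0.5082; -0.1822]  nu=[-6.5307]  x^+=[-0.6331, -0.7692]  P^+=[0.2795 -0.0396; -0.0396 0.4801]
step 3: x^-=[-0.4083, -0.6054]  P^-=[0.5225 -0.1353; -0.1353 0.4359]  S=[1.1251]  K=[0.4801; -0.1706]  nu=[3.8696]  x^+=[1.4494, -1.2657]  P^+=[0.2632 -0.0432; -0.0432 0.4031]
step 4: x^-=[1.5702, -1.0959]  P^-=[0.5073 -0.1241; -0.1241 0.3843]  S=[1.1061]  K=[0.4732; -0.1574]  nu=[-0.4527]  x^+=[1.3560, -1.0246]  P^+=[0.2596 -0.0417; -0.0417 0.3569]

innov = [-0.4527]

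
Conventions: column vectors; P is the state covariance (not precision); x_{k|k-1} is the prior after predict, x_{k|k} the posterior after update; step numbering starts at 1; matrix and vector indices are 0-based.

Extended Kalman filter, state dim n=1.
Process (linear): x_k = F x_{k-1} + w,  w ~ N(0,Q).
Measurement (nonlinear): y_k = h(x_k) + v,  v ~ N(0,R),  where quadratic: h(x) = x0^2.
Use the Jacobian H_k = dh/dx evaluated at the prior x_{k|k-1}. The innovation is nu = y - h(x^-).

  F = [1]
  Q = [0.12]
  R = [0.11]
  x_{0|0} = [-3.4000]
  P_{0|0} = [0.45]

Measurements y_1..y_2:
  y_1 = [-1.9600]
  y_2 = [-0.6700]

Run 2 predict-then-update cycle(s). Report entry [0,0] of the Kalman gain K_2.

step 1: x^-=[-3.4000]  P^-=[0.5700]  H_jac=[-6.8000]  S=[26.4668]  K=[-0.1464]  nu=[-13.5200]  x^+=[-1.4200]  P^+=[0.0024]
step 2: x^-=[-1.4200]  P^-=[0.1224]  H_jac=[-2.8401]  S=[1.0970]  K=[-0.3168]  nu=[-2.6865]  x^+=[-0.5690]  P^+=[0.0123]

K[0,0] = -0.3168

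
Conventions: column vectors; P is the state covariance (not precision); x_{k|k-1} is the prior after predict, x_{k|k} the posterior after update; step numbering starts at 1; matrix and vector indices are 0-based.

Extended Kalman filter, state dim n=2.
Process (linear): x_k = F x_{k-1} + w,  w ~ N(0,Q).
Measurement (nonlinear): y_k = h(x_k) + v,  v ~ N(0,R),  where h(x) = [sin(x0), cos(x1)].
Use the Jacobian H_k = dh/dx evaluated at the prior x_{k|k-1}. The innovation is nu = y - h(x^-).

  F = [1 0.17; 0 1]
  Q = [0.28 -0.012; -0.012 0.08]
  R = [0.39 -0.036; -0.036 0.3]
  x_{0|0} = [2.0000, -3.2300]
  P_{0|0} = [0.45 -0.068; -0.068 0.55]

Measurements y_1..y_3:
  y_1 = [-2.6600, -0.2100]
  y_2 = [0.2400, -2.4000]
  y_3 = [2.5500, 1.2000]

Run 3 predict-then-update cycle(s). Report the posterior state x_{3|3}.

x_post = [1.6416, -0.9718]

step 1: x^-=[1.4509, -3.2300]  P^-=[0.7228 0.0135; 0.0135 0.6300]  H_jac=[0.1196 0.0000; 0.0000 -0.0883]  S=[0.4003 -0.0361; -0.0361 0.3049]  K=[0.2179 0.0219; -0.0126 -0.1839]  nu=[-3.6528, 0.7861]  x^+=[0.6721, -3.3287]  P^+=[0.7040 0.0144; 0.0144 0.6198]
step 2: x^-=[0.1062, -3.3287]  P^-=[1.0068 0.1077; 0.1077 0.6998]  H_jac=[0.9944 0.0000; 0.0000 -0.1860]  S=[1.3854 -0.0559; -0.0559 0.3242]  K=[0.7251 0.0633; 0.0615 -0.3908]  nu=[0.1340, -1.4174]  x^+=[0.1137, -2.7665]  P^+=[0.2821 0.0383; 0.0383 0.6423]
step 3: x^-=[-0.3566, -2.7665]  P^-=[0.5937 0.1355; 0.1355 0.7223]  H_jac=[0.9371 0.0000; 0.0000 0.3664]  S=[0.9113 0.0105; 0.0105 0.3970]  K=[0.6092 0.1089; 0.1317 0.6632]  nu=[2.8991, 2.1305]  x^+=[1.6416, -0.9718]  P^+=[0.2494 0.0293; 0.0293 0.5301]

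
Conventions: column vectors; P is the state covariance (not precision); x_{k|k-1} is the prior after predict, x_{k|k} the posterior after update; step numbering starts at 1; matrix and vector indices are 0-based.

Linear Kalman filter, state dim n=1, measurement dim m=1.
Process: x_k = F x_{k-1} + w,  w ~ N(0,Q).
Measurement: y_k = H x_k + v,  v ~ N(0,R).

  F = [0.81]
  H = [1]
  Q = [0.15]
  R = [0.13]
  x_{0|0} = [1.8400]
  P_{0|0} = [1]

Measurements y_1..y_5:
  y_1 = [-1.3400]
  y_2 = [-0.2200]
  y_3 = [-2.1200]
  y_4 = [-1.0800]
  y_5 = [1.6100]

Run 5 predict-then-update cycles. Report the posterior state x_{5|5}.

x_post = [0.6273]

step 1: x^-=[1.4904]  P^-=[0.8061]  S=[0.9361]  K=[0.8611]  nu=[-2.8304]  x^+=[-0.9469]  P^+=[0.1119]
step 2: x^-=[-0.7670]  P^-=[0.2234]  S=[0.3534]  K=[0.6322]  nu=[0.5470]  x^+=[-0.4212]  P^+=[0.0822]
step 3: x^-=[-0.3412]  P^-=[0.2039]  S=[0.3339]  K=[0.6107]  nu=[-1.7788]  x^+=[-1.4275]  P^+=[0.0794]
step 4: x^-=[-1.1563]  P^-=[0.2021]  S=[0.3321]  K=[0.6085]  nu=[0.0763]  x^+=[-1.1099]  P^+=[0.0791]
step 5: x^-=[-0.8990]  P^-=[0.2019]  S=[0.3319]  K=[0.6083]  nu=[2.5090]  x^+=[0.6273]  P^+=[0.0791]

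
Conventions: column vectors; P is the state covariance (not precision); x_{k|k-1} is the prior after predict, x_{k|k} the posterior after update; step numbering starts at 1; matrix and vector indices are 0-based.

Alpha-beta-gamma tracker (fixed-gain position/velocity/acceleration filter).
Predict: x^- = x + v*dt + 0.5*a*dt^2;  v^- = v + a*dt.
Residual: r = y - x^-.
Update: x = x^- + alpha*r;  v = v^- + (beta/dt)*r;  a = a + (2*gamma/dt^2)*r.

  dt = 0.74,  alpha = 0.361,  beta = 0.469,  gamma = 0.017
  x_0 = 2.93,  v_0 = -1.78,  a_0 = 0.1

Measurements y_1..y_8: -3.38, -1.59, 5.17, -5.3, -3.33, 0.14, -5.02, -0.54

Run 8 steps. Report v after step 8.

v_post = 0.5689

step 1: x_pred=1.6402  r=-5.0202  x^+=-0.1721  v^+=-4.8877  a^+=-0.2117
step 2: x_pred=-3.8470  r=2.2570  x^+=-3.0322  v^+=-3.6139  a^+=-0.0716
step 3: x_pred=-5.7261  r=10.8961  x^+=-1.7926  v^+=3.2389  a^+=0.6050
step 4: x_pred=0.7698  r=-6.0698  x^+=-1.4214  v^+=-0.1604  a^+=0.2281
step 5: x_pred=-1.4776  r=-1.8524  x^+=-2.1463  v^+=-1.1656  a^+=0.1131
step 6: x_pred=-2.9779  r=3.1179  x^+=-1.8523  v^+=0.8942  a^+=0.3067
step 7: x_pred=-1.1067  r=-3.9133  x^+=-2.5194  v^+=-1.3591  a^+=0.0637
step 8: x_pred=-3.5077  r=2.9677  x^+=-2.4363  v^+=0.5689  a^+=0.2480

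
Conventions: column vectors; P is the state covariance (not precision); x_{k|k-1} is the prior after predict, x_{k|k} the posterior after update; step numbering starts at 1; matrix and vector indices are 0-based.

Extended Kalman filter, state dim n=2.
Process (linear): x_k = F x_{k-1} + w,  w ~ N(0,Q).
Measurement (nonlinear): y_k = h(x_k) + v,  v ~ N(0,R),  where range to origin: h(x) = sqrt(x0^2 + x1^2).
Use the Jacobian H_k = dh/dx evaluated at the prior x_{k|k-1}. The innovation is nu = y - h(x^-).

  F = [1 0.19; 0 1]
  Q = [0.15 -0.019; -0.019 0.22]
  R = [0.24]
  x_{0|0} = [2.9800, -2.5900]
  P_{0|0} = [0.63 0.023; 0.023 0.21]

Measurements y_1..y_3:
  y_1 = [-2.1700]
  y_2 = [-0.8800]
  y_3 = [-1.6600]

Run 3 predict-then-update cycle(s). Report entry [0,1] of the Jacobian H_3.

H_jac[0,1] = 0.7887

step 1: x^-=[2.4879, -2.5900]  P^-=[0.7963 0.0439; 0.0439 0.4300]  H_jac=[0.6927 -0.7212]  S=[0.8019]  K=[0.6484; -0.3488]  nu=[-5.7613]  x^+=[-1.2479, -0.5806]  P^+=[0.4591 0.2253; 0.2253 0.3324]
step 2: x^-=[-1.3582, -0.5806]  P^-=[0.7067 0.2694; 0.2694 0.5524]  H_jac=[-0.9195 -0.3931]  S=[1.1177]  K=[-0.6762; -0.4159]  nu=[-2.3571]  x^+=[0.2357, 0.3998]  P^+=[0.1957 -0.0449; -0.0449 0.3591]
step 3: x^-=[0.3116, 0.3998]  P^-=[0.3416 0.0043; 0.0043 0.5791]  H_jac=[0.6147 0.7887]  S=[0.7335]  K=[0.2909; 0.6263]  nu=[-2.1669]  x^+=[-0.3187, -0.9573]  P^+=[0.2795 -0.1293; -0.1293 0.2914]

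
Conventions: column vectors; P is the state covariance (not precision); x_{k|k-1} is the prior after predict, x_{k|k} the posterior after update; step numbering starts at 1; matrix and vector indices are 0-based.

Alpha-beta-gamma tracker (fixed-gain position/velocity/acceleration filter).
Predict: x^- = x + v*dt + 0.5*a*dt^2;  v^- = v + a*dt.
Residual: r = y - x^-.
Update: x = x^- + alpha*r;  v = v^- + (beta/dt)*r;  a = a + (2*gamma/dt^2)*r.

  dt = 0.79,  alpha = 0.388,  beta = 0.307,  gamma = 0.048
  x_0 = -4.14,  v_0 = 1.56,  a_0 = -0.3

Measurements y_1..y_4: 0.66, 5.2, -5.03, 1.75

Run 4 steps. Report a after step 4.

step 1: x_pred=-3.0012  r=3.6612  x^+=-1.5807  v^+=2.7458  a^+=0.2632
step 2: x_pred=0.6706  r=4.5294  x^+=2.4280  v^+=4.7138  a^+=0.9599
step 3: x_pred=6.4515  r=-11.4815  x^+=1.9967  v^+=1.0104  a^+=-0.8062
step 4: x_pred=2.5433  r=-0.7933  x^+=2.2355  v^+=0.0652  a^+=-0.9282

a_post = -0.9282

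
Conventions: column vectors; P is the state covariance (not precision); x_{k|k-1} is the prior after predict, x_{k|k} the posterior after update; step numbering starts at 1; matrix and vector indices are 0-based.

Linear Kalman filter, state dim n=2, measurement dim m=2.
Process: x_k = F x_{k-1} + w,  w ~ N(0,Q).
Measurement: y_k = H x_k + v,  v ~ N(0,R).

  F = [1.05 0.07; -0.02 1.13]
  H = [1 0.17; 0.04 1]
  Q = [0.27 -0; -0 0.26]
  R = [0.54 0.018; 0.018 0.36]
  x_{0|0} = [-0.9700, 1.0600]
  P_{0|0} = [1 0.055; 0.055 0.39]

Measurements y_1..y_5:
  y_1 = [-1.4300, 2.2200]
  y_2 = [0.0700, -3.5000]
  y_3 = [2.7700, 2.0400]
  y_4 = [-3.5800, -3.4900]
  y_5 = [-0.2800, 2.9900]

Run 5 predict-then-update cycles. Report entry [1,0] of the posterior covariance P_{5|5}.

P_post[1,0] = -0.0234

step 1: x^-=[-0.9443, 1.2172]  P^-=[1.3825 0.0750; 0.0750 0.7559]  S=[1.9699 0.2773; 0.2773 1.1241]  K=[0.7169 -0.0609; 0.0086 0.6730]  nu=[-0.6926, 1.0406]  x^+=[-1.5042, 1.9116]  P^+=[0.3902 -0.0246; -0.0246 0.2434]
step 2: x^-=[-1.4456, 2.1902]  P^-=[0.6978 -0.0181; -0.0181 0.5721]  S=[1.2481 0.1249; 0.1249 0.9318]  K=[0.5631 -0.0650; 0.0020 0.6129]  nu=[1.1433, -5.6323]  x^+=[-0.4358, -1.2598]  P^+=[0.3072 -0.0256; -0.0256 0.2217]
step 3: x^-=[-0.5458, -1.4148]  P^-=[0.6061 -0.0192; -0.0192 0.5444]  S=[1.1553 0.1155; 0.1155 0.9038]  K=[0.5280 -0.0619; 0.0034 0.6010]  nu=[3.5563, 3.4767]  x^+=[1.1168, 0.6869]  P^+=[0.2881 -0.0243; -0.0243 0.2174]
step 4: x^-=[1.2207, 0.7539]  P^-=[0.5851 -0.0176; -0.0176 0.5388]  S=[1.1347 0.1152; 0.1152 0.8983]  K=[0.5191 -0.0602; 0.0044 0.5984]  nu=[-4.9288, -4.2927]  x^+=[-1.0797, -1.8367]  P^+=[0.2833 -0.0237; -0.0237 0.2165]
step 5: x^-=[-1.2623, -2.0539]  P^-=[0.5799 -0.0169; -0.0169 0.5376]  S=[1.1297 0.1156; 0.1156 0.8972]  K=[0.5169 -0.0595; 0.0048 0.5978]  nu=[1.3315, 5.0944]  x^+=[-0.8774, 0.9981]  P^+=[0.2820 -0.0234; -0.0234 0.2162]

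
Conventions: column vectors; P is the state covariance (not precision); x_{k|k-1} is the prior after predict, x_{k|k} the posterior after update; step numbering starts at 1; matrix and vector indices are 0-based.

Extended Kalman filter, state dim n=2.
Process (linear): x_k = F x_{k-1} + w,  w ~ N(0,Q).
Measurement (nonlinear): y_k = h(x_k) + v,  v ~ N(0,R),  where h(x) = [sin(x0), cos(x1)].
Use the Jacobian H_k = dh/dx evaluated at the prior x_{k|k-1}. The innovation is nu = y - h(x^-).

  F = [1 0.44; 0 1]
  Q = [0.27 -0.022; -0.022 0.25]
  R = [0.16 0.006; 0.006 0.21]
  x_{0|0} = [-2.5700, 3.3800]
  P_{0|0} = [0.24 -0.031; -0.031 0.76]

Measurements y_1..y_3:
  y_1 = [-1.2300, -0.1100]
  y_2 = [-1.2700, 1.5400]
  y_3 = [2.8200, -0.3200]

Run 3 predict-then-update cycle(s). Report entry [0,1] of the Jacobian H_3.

step 1: x^-=[-1.0828, 3.3800]  P^-=[0.6299 0.2814; 0.2814 1.0100]  H_jac=[0.4689 0.0000; 0.0000 0.2362]  S=[0.2985 0.0372; 0.0372 0.2663]  K=[0.9753 0.1134; 0.3364 0.8486]  nu=[-0.3467, 0.8617]  x^+=[-1.3232, 3.9946]  P^+=[0.3343 0.1257; 0.1257 0.7632]
step 2: x^-=[0.4344, 3.9946]  P^-=[0.8626 0.4395; 0.4395 1.0132]  H_jac=[0.9071 0.0000; 0.0000 0.7533]  S=[0.8698 0.3063; 0.3063 0.7849]  K=[0.8708 0.0820; 0.1344 0.9199]  nu=[-1.6909, 2.1977]  x^+=[-0.8578, 5.7891]  P^+=[0.1541 0.0298; 0.0298 0.2575]
step 3: x^-=[1.6894, 5.7891]  P^-=[0.5002 0.1211; 0.1211 0.5075]  H_jac=[-0.1184 0.0000; 0.0000 0.4742]  S=[0.1670 -0.0008; -0.0008 0.3241]  K=[-0.3536 0.1763; -0.0823 0.7423]  nu=[1.8270, -1.2004]  x^+=[0.8317, 4.7477]  P^+=[0.4691 0.0736; 0.0736 0.3277]

H_jac[0,1] = 0.0000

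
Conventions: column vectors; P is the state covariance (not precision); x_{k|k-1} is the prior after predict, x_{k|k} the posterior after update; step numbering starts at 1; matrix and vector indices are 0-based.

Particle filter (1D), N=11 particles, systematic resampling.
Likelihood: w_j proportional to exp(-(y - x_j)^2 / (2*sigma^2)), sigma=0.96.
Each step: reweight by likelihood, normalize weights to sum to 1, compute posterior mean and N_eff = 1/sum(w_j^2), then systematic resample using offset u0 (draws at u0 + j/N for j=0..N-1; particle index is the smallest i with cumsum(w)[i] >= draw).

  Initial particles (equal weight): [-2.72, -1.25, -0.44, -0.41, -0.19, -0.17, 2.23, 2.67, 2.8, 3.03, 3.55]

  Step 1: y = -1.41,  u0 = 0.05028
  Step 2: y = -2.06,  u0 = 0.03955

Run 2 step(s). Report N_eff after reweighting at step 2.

N_eff = 7.6679

step 1: w=[0.1145, 0.2864, 0.1743, 0.1688, 0.1295, 0.1261, 0.0002, 0.0000, 0.0000, 0.0000, 0.0000]  mean=-0.8607  Neff=5.3553  idx=[0, 1, 1, 1, 2, 2, 3, 3, 4, 4, 5]
step 2: w=[0.1848, 0.1639, 0.1639, 0.1639, 0.0563, 0.0563, 0.0534, 0.0534, 0.0351, 0.0351, 0.0337]  mean=-1.2297  Neff=7.6679  idx=[0, 0, 1, 1, 2, 2, 3, 3, 5, 7, 9]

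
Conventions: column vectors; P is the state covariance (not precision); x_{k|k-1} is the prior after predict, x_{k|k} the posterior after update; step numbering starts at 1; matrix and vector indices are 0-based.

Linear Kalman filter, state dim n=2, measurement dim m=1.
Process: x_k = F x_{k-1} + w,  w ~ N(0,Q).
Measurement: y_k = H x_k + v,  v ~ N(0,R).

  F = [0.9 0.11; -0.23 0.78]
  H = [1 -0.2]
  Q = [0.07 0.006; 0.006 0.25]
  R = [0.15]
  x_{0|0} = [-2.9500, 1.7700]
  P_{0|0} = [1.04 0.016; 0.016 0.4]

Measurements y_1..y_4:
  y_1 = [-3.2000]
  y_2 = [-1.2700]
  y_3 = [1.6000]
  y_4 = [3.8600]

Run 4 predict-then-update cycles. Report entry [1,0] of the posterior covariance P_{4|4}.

step 1: x^-=[-2.4603, 2.0591]  P^-=[0.9204 -0.1641; -0.1641 0.5426]  S=[1.1578]  K=[0.8233; -0.2355]  nu=[-0.3279]  x^+=[-2.7303, 2.1363]  P^+=[0.1356 0.0604; 0.0604 0.4784]
step 2: x^-=[-2.2222, 2.2943]  P^-=[0.1976 0.0598; 0.0598 0.5266]  S=[0.3447]  K=[0.5384; -0.1320]  nu=[1.4111]  x^+=[-1.4625, 2.1081]  P^+=[0.0976 0.0843; 0.0843 0.5206]
step 3: x^-=[-1.0843, 1.9807]  P^-=[0.1721 0.0875; 0.0875 0.5416]  S=[0.3087]  K=[0.5007; -0.0674]  nu=[3.0805]  x^+=[0.4579, 1.7730]  P^+=[0.0947 0.0979; 0.0979 0.5402]
step 4: x^-=[0.6072, 1.2776]  P^-=[0.1726 0.0990; 0.0990 0.5485]  S=[0.3050]  K=[0.5011; -0.0350]  nu=[3.5084]  x^+=[2.3653, 1.1547]  P^+=[0.0960 0.1044; 0.1044 0.5482]

P_post[1,0] = 0.1044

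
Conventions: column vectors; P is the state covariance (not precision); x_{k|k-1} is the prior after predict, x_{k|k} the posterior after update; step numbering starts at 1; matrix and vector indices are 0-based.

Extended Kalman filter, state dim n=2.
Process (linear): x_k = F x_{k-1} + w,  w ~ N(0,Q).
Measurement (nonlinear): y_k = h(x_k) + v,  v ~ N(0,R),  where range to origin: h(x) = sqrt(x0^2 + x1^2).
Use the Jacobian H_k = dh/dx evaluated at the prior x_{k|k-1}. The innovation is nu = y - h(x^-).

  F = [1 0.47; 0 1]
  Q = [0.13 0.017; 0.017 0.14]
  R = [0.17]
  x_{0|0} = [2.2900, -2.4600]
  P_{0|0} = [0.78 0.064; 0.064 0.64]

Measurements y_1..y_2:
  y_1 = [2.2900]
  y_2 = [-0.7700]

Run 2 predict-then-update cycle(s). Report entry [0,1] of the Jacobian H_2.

step 1: x^-=[1.1338, -2.4600]  P^-=[1.1115 0.3818; 0.3818 0.7800]  H_jac=[0.4186 -0.9082]  S=[0.7178]  K=[0.1651; -0.7642]  nu=[-0.4187]  x^+=[1.0647, -2.1400]  P^+=[1.0920 0.4724; 0.4724 0.3608]
step 2: x^-=[0.0589, -2.1400]  P^-=[1.7457 0.6589; 0.6589 0.5008]  H_jac=[0.0275 -0.9996]  S=[0.6355]  K=[-0.9610; -0.7592]  nu=[-2.9108]  x^+=[2.8561, 0.0699]  P^+=[1.1588 0.1953; 0.1953 0.1345]

H_jac[0,1] = -0.9996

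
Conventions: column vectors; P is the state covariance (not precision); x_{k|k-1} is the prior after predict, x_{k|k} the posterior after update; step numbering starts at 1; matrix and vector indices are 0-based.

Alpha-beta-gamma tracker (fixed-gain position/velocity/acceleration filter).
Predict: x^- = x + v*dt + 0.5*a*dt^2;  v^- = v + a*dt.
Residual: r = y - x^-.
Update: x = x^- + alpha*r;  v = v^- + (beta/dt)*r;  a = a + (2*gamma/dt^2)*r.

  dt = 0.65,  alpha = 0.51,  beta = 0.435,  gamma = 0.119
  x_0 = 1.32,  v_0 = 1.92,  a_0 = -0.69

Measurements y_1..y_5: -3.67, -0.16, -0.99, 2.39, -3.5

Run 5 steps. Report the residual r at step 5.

resid = -4.3127

step 1: x_pred=2.4222  r=-6.0922  x^+=-0.6848  v^+=-2.6056  a^+=-4.1218
step 2: x_pred=-3.2492  r=3.0892  x^+=-1.6737  v^+=-3.2174  a^+=-2.3817
step 3: x_pred=-4.2682  r=3.2782  x^+=-2.5963  v^+=-2.5717  a^+=-0.5350
step 4: x_pred=-4.3809  r=6.7709  x^+=-0.9277  v^+=1.6119  a^+=3.2791
step 5: x_pred=0.8127  r=-4.3127  x^+=-1.3868  v^+=0.8571  a^+=0.8497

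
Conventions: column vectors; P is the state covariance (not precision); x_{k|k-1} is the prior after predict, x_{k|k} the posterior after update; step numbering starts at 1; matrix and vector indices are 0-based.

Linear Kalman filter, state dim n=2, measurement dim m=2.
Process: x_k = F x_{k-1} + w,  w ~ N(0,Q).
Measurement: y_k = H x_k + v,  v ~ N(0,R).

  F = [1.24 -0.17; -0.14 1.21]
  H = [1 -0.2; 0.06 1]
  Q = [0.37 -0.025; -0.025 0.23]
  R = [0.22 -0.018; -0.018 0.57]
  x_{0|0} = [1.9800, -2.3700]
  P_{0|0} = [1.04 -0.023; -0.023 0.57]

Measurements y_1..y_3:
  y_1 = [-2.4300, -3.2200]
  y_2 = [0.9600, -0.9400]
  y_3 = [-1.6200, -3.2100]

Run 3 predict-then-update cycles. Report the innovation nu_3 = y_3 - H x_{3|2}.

innov = [-2.2335, -0.7441]

step 1: x^-=[2.8581, -3.1449]  P^-=[1.9953 -0.3578; -0.3578 1.0927]  S=[2.4021 -0.4704; -0.4704 1.6270]  K=[0.8817 0.1085; -0.1177 0.6244]  nu=[-5.9171, -0.2466]  x^+=[-2.3856, -2.6026]  P^+=[0.1988 0.0341; 0.0341 0.3560]
step 2: x^-=[-2.5157, -2.8151]  P^-=[0.6716 -0.0808; -0.0808 0.7436]  S=[0.9537 -0.2063; -0.2063 1.3063]  K=[0.7397 0.0858; -0.1226 0.5462]  nu=[2.9127, 2.0260]  x^+=[-0.1873, -2.0655]  P^+=[0.1663 0.0256; 0.0256 0.3120]
step 3: x^-=[0.1189, -2.4731]  P^-=[0.6240 -0.0790; -0.0790 0.6814]  S=[0.9028 -0.1949; -0.1949 1.2441]  K=[0.7260 0.0803; -0.1253 0.5242]  nu=[-2.2335, -0.7441]  x^+=[-1.5623, -2.5833]  P^+=[0.1629 0.0229; 0.0229 0.2997]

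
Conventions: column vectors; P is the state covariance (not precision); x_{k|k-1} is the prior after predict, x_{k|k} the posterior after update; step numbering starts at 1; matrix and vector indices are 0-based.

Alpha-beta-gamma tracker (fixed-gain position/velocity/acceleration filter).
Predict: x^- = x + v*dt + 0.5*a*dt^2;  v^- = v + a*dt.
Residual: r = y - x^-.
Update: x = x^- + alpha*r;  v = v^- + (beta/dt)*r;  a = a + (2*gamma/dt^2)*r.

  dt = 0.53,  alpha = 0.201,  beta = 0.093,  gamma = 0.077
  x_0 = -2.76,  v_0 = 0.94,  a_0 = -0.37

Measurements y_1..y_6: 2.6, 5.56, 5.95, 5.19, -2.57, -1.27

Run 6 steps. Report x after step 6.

x_post = 11.8339

step 1: x_pred=-2.3138  r=4.9138  x^+=-1.3261  v^+=1.6061  a^+=2.3239
step 2: x_pred=-0.1485  r=5.7085  x^+=0.9989  v^+=3.8395  a^+=5.4535
step 3: x_pred=3.7998  r=2.1502  x^+=4.2320  v^+=7.1071  a^+=6.6323
step 4: x_pred=8.9303  r=-3.7403  x^+=8.1785  v^+=9.9659  a^+=4.5818
step 5: x_pred=14.1039  r=-16.6739  x^+=10.7525  v^+=9.4685  a^+=-4.5595
step 6: x_pred=15.1304  r=-16.4004  x^+=11.8339  v^+=4.1741  a^+=-13.5508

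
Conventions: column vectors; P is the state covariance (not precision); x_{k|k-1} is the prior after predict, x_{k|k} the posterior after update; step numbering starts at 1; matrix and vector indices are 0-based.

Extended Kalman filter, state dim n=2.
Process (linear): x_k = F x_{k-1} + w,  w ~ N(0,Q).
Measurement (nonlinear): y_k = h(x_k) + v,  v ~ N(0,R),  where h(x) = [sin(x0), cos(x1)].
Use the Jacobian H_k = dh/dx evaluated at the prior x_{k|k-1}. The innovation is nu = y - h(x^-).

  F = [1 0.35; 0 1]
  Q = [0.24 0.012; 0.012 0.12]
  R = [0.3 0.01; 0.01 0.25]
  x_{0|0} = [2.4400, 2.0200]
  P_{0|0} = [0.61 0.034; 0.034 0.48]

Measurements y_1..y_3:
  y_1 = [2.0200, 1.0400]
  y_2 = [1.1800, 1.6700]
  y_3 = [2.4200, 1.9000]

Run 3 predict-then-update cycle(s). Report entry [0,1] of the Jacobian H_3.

step 1: x^-=[3.1470, 2.0200]  P^-=[0.9326 0.2140; 0.2140 0.6000]  H_jac=[-1.0000 0.0000; 0.0000 -0.9008]  S=[1.2326 0.2028; 0.2028 0.7369]  K=[-0.7474 -0.0559; -0.0555 -0.7182]  nu=[2.0254, 1.4742]  x^+=[1.5507, 0.8488]  P^+=[0.2248 0.0238; 0.0238 0.1999]
step 2: x^-=[1.8478, 0.8488]  P^-=[0.5060 0.1058; 0.1058 0.3199]  H_jac=[-0.2735 0.0000; 0.0000 -0.7505]  S=[0.3378 0.0317; 0.0317 0.4302]  K=[-0.3950 -0.1555; -0.0335 -0.5557]  nu=[0.2181, 1.0091]  x^+=[1.6048, 0.2808]  P^+=[0.4390 0.0570; 0.0570 0.1855]
step 3: x^-=[1.7030, 0.2808]  P^-=[0.7416 0.1340; 0.1340 0.3055]  H_jac=[-0.1319 0.0000; 0.0000 -0.2771]  S=[0.3129 0.0149; 0.0149 0.2735]  K=[-0.3069 -0.1191; -0.0418 -0.3073]  nu=[1.4287, 0.9392]  x^+=[1.1528, -0.0676]  P^+=[0.7072 0.1185; 0.1185 0.2788]

H_jac[0,1] = 0.0000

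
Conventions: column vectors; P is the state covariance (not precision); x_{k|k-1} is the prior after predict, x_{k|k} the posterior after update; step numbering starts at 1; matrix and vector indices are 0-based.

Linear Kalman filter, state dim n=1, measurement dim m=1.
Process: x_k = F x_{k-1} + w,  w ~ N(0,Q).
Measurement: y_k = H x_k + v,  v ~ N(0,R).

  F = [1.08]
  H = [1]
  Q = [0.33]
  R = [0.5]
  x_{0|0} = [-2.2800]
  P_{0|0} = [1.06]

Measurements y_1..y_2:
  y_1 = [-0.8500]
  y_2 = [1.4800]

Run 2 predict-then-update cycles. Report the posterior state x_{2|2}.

step 1: x^-=[-2.4624]  P^-=[1.5664]  S=[2.0664]  K=[0.7580]  nu=[1.6124]  x^+=[-1.2402]  P^+=[0.3790]
step 2: x^-=[-1.3394]  P^-=[0.7721]  S=[1.2721]  K=[0.6069]  nu=[2.8194]  x^+=[0.3718]  P^+=[0.3035]

x_post = [0.3718]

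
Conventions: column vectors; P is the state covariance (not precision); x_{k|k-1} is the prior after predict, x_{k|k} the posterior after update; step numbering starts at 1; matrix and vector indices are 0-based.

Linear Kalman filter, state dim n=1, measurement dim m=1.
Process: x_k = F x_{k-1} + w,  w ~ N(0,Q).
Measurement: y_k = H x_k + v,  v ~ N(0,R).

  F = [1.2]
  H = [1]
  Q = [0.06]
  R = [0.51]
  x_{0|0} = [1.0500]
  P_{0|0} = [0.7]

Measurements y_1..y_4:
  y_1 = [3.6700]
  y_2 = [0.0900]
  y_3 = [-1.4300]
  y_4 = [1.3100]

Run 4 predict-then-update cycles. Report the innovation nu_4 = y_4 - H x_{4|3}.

step 1: x^-=[1.2600]  P^-=[1.0680]  S=[1.5780]  K=[0.6768]  nu=[2.4100]  x^+=[2.8911]  P^+=[0.3452]
step 2: x^-=[3.4693]  P^-=[0.5570]  S=[1.0670]  K=[0.5220]  nu=[-3.3793]  x^+=[1.7052]  P^+=[0.2662]
step 3: x^-=[2.0462]  P^-=[0.4434]  S=[0.9534]  K=[0.4651]  nu=[-3.4762]  x^+=[0.4295]  P^+=[0.2372]
step 4: x^-=[0.5154]  P^-=[0.4015]  S=[0.9115]  K=[0.4405]  nu=[0.7946]  x^+=[0.8655]  P^+=[0.2247]

innov = [0.7946]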